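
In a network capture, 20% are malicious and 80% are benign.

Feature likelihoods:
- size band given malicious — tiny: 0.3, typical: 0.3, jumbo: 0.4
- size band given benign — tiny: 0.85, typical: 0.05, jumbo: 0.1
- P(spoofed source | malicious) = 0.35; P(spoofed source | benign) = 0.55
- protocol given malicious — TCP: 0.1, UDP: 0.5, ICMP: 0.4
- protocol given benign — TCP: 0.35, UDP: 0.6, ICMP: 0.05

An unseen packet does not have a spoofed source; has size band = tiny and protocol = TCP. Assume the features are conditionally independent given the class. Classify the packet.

benign

malicious: 0.2 × 0.3 × (1−0.35) × 0.1 = 0.0039
benign: 0.8 × 0.85 × (1−0.55) × 0.35 = 0.1071
Highest score → benign.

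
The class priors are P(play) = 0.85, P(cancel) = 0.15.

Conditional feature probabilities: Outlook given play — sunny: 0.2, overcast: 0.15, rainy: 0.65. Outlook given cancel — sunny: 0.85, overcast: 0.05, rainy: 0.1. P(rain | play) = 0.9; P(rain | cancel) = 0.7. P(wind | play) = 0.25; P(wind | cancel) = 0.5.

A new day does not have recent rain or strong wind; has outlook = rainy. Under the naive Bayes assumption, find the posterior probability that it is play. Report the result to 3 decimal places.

play: 0.85 × 0.65 × (1−0.9) × (1−0.25) = 0.0414375
cancel: 0.15 × 0.1 × (1−0.7) × (1−0.5) = 0.00225
P(play | x) = 0.0414375 / 0.0436875 ≈ 0.948

0.948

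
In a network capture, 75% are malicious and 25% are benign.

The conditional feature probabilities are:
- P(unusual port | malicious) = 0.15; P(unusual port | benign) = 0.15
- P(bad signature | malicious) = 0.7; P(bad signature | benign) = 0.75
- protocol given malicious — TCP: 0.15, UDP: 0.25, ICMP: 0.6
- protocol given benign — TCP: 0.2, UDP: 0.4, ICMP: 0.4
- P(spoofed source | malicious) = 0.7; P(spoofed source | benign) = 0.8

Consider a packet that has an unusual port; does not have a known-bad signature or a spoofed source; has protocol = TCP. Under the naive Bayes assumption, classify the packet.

malicious

malicious: 0.75 × 0.15 × (1−0.7) × 0.15 × (1−0.7) = 0.00151875
benign: 0.25 × 0.15 × (1−0.75) × 0.2 × (1−0.8) = 0.000375
Highest score → malicious.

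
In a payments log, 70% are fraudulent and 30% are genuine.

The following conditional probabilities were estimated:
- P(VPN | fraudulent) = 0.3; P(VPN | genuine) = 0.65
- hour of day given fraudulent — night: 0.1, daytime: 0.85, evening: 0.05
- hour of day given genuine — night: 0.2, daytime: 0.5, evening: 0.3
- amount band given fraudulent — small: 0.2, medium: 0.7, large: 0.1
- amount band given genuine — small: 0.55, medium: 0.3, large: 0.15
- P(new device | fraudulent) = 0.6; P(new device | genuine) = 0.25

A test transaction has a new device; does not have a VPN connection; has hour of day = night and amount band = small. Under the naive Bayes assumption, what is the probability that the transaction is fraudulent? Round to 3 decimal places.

fraudulent: 0.7 × (1−0.3) × 0.1 × 0.2 × 0.6 = 0.00588
genuine: 0.3 × (1−0.65) × 0.2 × 0.55 × 0.25 = 0.0028875
P(fraudulent | x) = 0.00588 / 0.0087675 ≈ 0.671

0.671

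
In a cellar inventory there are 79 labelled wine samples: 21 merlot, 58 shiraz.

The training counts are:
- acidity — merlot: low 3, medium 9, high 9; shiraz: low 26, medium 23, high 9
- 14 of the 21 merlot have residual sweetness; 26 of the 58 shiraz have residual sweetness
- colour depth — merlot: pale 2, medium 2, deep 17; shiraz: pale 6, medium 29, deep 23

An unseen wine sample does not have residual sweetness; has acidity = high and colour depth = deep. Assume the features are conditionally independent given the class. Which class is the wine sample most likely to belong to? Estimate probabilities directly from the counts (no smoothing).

merlot

merlot: (21/79) × (9/21) × (7/21) × (17/21) ≈ 0.0307414
shiraz: (58/79) × (9/58) × (32/58) × (23/58) ≈ 0.0249251
Highest score → merlot.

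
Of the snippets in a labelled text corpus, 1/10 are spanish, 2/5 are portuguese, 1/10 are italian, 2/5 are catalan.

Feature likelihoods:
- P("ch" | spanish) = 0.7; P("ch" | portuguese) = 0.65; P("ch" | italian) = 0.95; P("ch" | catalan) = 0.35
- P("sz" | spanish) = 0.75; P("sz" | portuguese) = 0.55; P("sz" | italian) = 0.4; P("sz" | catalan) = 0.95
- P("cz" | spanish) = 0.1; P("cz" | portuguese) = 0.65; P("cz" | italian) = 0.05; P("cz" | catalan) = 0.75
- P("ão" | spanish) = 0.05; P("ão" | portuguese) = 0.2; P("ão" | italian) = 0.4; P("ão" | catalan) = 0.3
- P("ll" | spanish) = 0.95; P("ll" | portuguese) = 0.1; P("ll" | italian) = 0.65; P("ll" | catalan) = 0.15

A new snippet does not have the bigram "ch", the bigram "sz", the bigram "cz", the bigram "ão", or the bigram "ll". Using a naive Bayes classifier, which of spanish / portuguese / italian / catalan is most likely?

spanish: 0.1 × (1−0.7) × (1−0.75) × (1−0.1) × (1−0.05) × (1−0.95) = 0.000320625
portuguese: 0.4 × (1−0.65) × (1−0.55) × (1−0.65) × (1−0.2) × (1−0.1) = 0.015876
italian: 0.1 × (1−0.95) × (1−0.4) × (1−0.05) × (1−0.4) × (1−0.65) = 0.0005985
catalan: 0.4 × (1−0.35) × (1−0.95) × (1−0.75) × (1−0.3) × (1−0.15) = 0.00193375
Highest score → portuguese.

portuguese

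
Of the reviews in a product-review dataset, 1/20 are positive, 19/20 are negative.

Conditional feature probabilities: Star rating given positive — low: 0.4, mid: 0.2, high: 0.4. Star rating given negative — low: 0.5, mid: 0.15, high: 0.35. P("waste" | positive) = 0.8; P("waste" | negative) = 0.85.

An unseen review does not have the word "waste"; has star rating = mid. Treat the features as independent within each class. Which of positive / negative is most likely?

positive: 0.05 × 0.2 × (1−0.8) = 0.002
negative: 0.95 × 0.15 × (1−0.85) = 0.021375
Highest score → negative.

negative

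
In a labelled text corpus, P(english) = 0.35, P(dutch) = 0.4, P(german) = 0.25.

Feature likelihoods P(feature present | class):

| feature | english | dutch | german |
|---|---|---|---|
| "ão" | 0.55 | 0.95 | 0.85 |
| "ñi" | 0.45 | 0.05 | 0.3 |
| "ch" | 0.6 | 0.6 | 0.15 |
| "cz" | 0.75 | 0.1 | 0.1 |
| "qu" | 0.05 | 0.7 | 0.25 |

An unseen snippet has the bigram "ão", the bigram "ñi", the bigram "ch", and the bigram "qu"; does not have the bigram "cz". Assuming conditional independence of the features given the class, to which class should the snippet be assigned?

english: 0.35 × 0.55 × 0.45 × 0.6 × (1−0.75) × 0.05 = 0.0006496875
dutch: 0.4 × 0.95 × 0.05 × 0.6 × (1−0.1) × 0.7 = 0.007182
german: 0.25 × 0.85 × 0.3 × 0.15 × (1−0.1) × 0.25 = 0.0021515625
Highest score → dutch.

dutch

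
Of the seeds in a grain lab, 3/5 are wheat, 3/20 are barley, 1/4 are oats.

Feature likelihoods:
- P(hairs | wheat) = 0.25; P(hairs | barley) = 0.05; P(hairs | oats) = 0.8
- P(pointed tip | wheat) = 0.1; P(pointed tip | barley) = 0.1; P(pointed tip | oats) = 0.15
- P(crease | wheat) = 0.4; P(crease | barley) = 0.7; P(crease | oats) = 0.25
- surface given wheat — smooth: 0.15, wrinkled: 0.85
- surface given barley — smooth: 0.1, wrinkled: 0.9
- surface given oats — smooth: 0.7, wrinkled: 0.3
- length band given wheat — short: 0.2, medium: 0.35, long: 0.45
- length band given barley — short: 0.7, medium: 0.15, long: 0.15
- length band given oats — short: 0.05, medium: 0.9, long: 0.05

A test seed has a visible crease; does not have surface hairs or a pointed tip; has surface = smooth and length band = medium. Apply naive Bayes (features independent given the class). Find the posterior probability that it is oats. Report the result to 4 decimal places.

wheat: 0.6 × (1−0.25) × (1−0.1) × 0.4 × 0.15 × 0.35 = 0.008505
barley: 0.15 × (1−0.05) × (1−0.1) × 0.7 × 0.1 × 0.15 = 0.001346625
oats: 0.25 × (1−0.8) × (1−0.15) × 0.25 × 0.7 × 0.9 = 0.00669375
P(oats | x) = 0.00669375 / 0.016545375 ≈ 0.4046

0.4046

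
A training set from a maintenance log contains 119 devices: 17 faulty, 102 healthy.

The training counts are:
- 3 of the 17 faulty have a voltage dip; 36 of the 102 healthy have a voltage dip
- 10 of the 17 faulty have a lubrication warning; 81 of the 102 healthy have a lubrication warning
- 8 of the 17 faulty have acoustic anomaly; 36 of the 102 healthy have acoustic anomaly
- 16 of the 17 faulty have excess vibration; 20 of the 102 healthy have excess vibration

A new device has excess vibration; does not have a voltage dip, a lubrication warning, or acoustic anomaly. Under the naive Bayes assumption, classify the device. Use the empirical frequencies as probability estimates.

faulty

faulty: (17/119) × (14/17) × (7/17) × (9/17) × (16/17) ≈ 0.0241376
healthy: (102/119) × (66/102) × (21/102) × (66/102) × (20/102) ≈ 0.0144874
Highest score → faulty.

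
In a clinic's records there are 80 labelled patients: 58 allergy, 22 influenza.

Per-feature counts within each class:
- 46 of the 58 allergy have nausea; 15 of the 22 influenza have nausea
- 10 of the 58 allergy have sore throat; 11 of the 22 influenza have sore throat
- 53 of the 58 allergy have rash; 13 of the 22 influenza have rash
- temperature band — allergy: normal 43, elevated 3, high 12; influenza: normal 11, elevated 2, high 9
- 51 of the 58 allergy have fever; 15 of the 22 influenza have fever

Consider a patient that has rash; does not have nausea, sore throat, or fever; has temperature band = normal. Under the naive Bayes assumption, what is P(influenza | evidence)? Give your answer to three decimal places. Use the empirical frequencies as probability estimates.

0.288

allergy: (58/80) × (12/58) × (48/58) × (53/58) × (43/58) × (7/58) ≈ 0.0101499
influenza: (22/80) × (7/22) × (11/22) × (13/22) × (11/22) × (7/22) ≈ 0.00411286
P(influenza | x) = 0.00411286 / 0.01426276 ≈ 0.288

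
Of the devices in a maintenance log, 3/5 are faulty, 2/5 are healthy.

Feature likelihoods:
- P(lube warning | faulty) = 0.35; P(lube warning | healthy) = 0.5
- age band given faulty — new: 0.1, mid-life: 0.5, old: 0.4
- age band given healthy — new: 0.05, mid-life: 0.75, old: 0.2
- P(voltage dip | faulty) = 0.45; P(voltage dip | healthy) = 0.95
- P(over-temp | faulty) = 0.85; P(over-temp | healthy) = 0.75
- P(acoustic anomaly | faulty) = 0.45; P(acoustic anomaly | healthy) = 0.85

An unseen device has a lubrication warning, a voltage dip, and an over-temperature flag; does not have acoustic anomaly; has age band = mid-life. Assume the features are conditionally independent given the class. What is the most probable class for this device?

faulty: 0.6 × 0.35 × 0.5 × 0.45 × 0.85 × (1−0.45) = 0.022089375
healthy: 0.4 × 0.5 × 0.75 × 0.95 × 0.75 × (1−0.85) = 0.01603125
Highest score → faulty.

faulty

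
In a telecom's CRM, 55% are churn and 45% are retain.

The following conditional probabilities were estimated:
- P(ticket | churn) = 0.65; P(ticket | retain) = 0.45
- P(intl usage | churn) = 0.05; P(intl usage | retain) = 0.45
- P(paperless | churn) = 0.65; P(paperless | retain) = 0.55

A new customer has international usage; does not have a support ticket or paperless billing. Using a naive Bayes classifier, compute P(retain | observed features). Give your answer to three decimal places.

churn: 0.55 × (1−0.65) × 0.05 × (1−0.65) = 0.00336875
retain: 0.45 × (1−0.45) × 0.45 × (1−0.55) = 0.05011875
P(retain | x) = 0.05011875 / 0.0534875 ≈ 0.937

0.937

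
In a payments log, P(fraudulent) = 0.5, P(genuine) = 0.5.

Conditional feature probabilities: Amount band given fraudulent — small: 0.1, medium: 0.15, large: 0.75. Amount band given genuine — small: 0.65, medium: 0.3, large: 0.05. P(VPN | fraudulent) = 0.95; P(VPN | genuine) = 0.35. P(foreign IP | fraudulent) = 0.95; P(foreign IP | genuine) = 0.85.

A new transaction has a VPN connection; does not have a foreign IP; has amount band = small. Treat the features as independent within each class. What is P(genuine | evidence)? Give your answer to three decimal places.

0.878

fraudulent: 0.5 × 0.1 × 0.95 × (1−0.95) = 0.002375
genuine: 0.5 × 0.65 × 0.35 × (1−0.85) = 0.0170625
P(genuine | x) = 0.0170625 / 0.0194375 ≈ 0.878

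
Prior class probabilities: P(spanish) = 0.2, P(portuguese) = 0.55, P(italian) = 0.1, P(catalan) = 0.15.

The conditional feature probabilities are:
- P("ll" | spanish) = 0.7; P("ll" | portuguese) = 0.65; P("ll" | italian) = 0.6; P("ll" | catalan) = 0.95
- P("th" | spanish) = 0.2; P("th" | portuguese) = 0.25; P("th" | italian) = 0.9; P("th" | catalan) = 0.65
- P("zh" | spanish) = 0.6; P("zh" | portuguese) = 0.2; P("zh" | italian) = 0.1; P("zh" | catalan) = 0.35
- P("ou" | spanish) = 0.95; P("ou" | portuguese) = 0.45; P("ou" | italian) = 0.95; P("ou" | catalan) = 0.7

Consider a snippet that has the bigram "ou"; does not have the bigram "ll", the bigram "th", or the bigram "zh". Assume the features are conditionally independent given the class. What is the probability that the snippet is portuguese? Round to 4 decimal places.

0.6946

spanish: 0.2 × (1−0.7) × (1−0.2) × (1−0.6) × 0.95 = 0.01824
portuguese: 0.55 × (1−0.65) × (1−0.25) × (1−0.2) × 0.45 = 0.051975
italian: 0.1 × (1−0.6) × (1−0.9) × (1−0.1) × 0.95 = 0.00342
catalan: 0.15 × (1−0.95) × (1−0.65) × (1−0.35) × 0.7 = 0.001194375
P(portuguese | x) = 0.051975 / 0.074829375 ≈ 0.6946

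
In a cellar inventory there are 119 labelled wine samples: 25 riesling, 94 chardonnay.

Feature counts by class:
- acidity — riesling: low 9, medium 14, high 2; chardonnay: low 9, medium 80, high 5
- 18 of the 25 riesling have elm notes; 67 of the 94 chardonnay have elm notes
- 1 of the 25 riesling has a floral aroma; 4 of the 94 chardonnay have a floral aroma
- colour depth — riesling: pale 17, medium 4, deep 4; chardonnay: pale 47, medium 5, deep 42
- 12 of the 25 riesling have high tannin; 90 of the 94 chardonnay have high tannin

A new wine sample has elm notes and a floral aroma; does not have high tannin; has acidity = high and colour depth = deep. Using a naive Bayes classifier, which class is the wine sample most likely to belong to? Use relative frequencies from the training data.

riesling

riesling: (25/119) × (2/25) × (18/25) × (1/25) × (4/25) × (13/25) ≈ 0.0000402716
chardonnay: (94/119) × (5/94) × (67/94) × (4/94) × (42/94) × (4/94) ≈ 0.0000242301
Highest score → riesling.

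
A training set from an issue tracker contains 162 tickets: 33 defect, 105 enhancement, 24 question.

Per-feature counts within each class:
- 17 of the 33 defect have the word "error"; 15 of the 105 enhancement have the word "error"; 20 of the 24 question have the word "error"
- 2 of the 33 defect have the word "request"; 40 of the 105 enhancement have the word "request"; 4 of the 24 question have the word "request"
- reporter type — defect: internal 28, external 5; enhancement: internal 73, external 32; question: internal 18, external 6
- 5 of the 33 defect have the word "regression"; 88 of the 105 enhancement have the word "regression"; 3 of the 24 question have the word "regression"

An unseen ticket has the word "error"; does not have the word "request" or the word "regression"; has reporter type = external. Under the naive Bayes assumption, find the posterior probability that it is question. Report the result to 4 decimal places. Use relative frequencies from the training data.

defect: (33/162) × (17/33) × (31/33) × (5/33) × (28/33) ≈ 0.0126731
enhancement: (105/162) × (15/105) × (65/105) × (32/105) × (17/105) ≈ 0.00282827
question: (24/162) × (20/24) × (20/24) × (6/24) × (21/24) ≈ 0.0225051
P(question | x) = 0.0225051 / 0.03800647 ≈ 0.5921

0.5921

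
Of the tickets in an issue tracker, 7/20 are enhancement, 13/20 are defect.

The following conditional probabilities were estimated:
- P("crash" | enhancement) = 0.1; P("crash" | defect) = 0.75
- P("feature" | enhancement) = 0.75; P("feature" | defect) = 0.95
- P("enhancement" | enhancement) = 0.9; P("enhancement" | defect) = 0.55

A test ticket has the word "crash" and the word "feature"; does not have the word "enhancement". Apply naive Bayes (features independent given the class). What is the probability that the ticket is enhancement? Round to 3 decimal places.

enhancement: 0.35 × 0.1 × 0.75 × (1−0.9) = 0.002625
defect: 0.65 × 0.75 × 0.95 × (1−0.55) = 0.20840625
P(enhancement | x) = 0.002625 / 0.21103125 ≈ 0.012

0.012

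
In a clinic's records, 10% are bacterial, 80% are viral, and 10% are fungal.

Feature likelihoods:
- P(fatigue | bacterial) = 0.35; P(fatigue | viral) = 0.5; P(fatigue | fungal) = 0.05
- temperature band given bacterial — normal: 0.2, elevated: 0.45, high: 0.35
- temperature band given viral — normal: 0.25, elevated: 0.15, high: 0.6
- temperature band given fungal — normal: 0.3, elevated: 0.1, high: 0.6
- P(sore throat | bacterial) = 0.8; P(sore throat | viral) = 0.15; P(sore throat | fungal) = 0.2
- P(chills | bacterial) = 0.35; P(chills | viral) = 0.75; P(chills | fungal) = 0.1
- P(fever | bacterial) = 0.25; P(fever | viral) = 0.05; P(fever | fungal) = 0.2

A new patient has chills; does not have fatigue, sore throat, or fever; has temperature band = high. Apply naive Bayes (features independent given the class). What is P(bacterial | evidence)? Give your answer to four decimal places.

bacterial: 0.1 × (1−0.35) × 0.35 × (1−0.8) × 0.35 × (1−0.25) = 0.001194375
viral: 0.8 × (1−0.5) × 0.6 × (1−0.15) × 0.75 × (1−0.05) = 0.14535
fungal: 0.1 × (1−0.05) × 0.6 × (1−0.2) × 0.1 × (1−0.2) = 0.003648
P(bacterial | x) = 0.001194375 / 0.150192375 ≈ 0.0080

0.0080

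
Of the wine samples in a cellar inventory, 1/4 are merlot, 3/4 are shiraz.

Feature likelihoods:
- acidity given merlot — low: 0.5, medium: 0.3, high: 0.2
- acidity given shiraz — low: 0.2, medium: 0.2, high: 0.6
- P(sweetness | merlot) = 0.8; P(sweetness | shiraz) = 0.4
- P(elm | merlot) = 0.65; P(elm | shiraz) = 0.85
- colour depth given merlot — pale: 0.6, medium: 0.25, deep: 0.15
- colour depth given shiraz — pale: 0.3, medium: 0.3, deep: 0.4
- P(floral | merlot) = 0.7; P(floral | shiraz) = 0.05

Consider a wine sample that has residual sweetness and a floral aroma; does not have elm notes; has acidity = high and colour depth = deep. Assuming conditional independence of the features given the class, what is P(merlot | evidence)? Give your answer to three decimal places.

0.731

merlot: 0.25 × 0.2 × 0.8 × (1−0.65) × 0.15 × 0.7 = 0.00147
shiraz: 0.75 × 0.6 × 0.4 × (1−0.85) × 0.4 × 0.05 = 0.00054
P(merlot | x) = 0.00147 / 0.00201 ≈ 0.731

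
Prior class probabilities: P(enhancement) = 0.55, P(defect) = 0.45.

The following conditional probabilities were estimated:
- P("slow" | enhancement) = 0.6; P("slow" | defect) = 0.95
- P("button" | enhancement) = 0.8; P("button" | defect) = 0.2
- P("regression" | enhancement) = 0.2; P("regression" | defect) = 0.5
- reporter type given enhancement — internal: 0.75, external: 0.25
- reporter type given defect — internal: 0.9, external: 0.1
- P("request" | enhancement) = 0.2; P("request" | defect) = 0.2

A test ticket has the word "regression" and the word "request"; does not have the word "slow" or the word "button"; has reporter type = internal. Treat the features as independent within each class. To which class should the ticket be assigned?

defect

enhancement: 0.55 × (1−0.6) × (1−0.8) × 0.2 × 0.75 × 0.2 = 0.00132
defect: 0.45 × (1−0.95) × (1−0.2) × 0.5 × 0.9 × 0.2 = 0.00162
Highest score → defect.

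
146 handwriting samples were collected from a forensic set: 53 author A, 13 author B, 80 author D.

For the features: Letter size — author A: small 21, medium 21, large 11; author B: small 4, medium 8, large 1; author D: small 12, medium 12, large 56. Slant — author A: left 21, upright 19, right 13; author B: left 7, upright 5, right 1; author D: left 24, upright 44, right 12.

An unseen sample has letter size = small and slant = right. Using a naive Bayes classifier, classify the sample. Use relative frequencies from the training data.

author A

author A: (53/146) × (21/53) × (13/53) ≈ 0.0352804
author B: (13/146) × (4/13) × (1/13) ≈ 0.00210748
author D: (80/146) × (12/80) × (12/80) ≈ 0.0123288
Highest score → author A.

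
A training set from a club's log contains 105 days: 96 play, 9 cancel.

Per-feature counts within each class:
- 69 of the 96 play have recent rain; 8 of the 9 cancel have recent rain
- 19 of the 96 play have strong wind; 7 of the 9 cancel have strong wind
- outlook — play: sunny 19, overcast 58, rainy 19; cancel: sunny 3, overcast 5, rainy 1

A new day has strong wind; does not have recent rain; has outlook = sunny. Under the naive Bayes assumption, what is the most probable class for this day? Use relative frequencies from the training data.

play

play: (96/105) × (27/96) × (19/96) × (19/96) ≈ 0.0100725
cancel: (9/105) × (1/9) × (7/9) × (3/9) ≈ 0.00246914
Highest score → play.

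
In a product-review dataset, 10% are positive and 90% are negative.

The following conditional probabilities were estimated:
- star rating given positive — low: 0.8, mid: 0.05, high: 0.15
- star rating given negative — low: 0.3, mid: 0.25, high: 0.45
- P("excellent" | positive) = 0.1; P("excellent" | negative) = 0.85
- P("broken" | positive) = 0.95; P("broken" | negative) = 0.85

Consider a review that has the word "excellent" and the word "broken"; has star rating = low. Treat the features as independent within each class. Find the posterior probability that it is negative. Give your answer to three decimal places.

0.963

positive: 0.1 × 0.8 × 0.1 × 0.95 = 0.0076
negative: 0.9 × 0.3 × 0.85 × 0.85 = 0.195075
P(negative | x) = 0.195075 / 0.202675 ≈ 0.963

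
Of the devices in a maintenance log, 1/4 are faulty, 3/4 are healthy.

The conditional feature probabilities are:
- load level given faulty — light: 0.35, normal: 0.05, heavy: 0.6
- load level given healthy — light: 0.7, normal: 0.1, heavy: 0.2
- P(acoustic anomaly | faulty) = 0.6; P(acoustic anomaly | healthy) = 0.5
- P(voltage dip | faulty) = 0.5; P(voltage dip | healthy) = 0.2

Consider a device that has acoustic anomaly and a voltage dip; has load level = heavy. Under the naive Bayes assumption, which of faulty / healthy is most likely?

faulty: 0.25 × 0.6 × 0.6 × 0.5 = 0.045
healthy: 0.75 × 0.2 × 0.5 × 0.2 = 0.015
Highest score → faulty.

faulty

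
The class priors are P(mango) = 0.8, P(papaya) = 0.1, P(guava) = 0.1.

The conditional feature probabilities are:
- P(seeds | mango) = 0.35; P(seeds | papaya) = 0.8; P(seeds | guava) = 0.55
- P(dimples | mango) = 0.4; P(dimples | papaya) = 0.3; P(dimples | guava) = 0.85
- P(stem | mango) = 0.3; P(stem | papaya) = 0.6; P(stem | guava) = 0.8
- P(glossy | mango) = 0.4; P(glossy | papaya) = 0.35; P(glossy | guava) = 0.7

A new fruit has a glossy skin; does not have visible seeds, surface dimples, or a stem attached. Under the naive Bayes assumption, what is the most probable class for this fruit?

mango: 0.8 × (1−0.35) × (1−0.4) × (1−0.3) × 0.4 = 0.08736
papaya: 0.1 × (1−0.8) × (1−0.3) × (1−0.6) × 0.35 = 0.00196
guava: 0.1 × (1−0.55) × (1−0.85) × (1−0.8) × 0.7 = 0.000945
Highest score → mango.

mango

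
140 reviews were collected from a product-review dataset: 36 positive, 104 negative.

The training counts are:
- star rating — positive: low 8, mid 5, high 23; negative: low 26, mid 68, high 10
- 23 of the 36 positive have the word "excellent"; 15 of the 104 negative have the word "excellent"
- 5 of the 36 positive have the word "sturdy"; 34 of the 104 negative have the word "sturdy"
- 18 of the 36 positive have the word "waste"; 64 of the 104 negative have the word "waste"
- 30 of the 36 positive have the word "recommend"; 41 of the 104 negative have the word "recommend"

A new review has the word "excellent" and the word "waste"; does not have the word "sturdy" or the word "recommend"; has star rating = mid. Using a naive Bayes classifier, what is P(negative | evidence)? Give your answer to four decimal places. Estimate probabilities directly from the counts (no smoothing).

positive: (36/140) × (5/36) × (23/36) × (31/36) × (18/36) × (6/36) ≈ 0.00163736
negative: (104/140) × (68/104) × (15/104) × (70/104) × (64/104) × (63/104) ≈ 0.0175775
P(negative | x) = 0.0175775 / 0.01921486 ≈ 0.9148

0.9148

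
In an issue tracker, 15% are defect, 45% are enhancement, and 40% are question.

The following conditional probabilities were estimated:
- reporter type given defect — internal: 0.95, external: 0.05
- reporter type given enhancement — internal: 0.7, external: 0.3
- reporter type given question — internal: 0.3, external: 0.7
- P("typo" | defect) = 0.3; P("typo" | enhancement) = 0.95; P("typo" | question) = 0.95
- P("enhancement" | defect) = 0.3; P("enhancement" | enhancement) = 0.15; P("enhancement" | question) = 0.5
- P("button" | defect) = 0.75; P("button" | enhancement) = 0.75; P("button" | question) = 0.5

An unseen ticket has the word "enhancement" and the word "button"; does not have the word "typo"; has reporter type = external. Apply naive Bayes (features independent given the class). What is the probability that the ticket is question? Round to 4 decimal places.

0.6433

defect: 0.15 × 0.05 × (1−0.3) × 0.3 × 0.75 = 0.00118125
enhancement: 0.45 × 0.3 × (1−0.95) × 0.15 × 0.75 = 0.000759375
question: 0.4 × 0.7 × (1−0.95) × 0.5 × 0.5 = 0.0035
P(question | x) = 0.0035 / 0.005440625 ≈ 0.6433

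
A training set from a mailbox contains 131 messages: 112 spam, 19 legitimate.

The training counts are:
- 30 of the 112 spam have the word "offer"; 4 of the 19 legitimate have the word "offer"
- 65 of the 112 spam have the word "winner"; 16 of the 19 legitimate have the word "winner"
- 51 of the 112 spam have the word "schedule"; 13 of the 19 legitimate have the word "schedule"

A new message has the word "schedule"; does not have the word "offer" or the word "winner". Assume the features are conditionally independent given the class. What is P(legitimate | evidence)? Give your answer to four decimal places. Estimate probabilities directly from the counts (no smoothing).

0.0937

spam: (112/131) × (82/112) × (47/112) × (51/112) ≈ 0.119612
legitimate: (19/131) × (15/19) × (3/19) × (13/19) ≈ 0.0123702
P(legitimate | x) = 0.0123702 / 0.1319822 ≈ 0.0937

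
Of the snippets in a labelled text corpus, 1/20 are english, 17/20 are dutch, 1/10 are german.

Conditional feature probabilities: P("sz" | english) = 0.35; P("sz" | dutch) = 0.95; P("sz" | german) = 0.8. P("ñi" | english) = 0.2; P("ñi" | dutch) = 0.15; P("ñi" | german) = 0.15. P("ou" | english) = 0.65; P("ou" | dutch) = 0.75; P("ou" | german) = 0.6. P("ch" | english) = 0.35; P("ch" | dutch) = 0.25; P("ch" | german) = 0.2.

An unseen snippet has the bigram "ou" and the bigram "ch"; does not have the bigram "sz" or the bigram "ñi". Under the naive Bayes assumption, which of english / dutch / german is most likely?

dutch

english: 0.05 × (1−0.35) × (1−0.2) × 0.65 × 0.35 = 0.005915
dutch: 0.85 × (1−0.95) × (1−0.15) × 0.75 × 0.25 = 0.0067734375
german: 0.1 × (1−0.8) × (1−0.15) × 0.6 × 0.2 = 0.00204
Highest score → dutch.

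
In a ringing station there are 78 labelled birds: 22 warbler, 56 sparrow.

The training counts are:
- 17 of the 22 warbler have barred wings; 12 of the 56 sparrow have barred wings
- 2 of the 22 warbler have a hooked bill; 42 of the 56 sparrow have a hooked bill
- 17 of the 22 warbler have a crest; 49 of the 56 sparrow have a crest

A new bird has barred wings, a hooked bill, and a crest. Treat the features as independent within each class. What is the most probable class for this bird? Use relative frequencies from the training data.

warbler: (22/78) × (17/22) × (2/22) × (17/22) ≈ 0.0153104
sparrow: (56/78) × (12/56) × (42/56) × (49/56) ≈ 0.100962
Highest score → sparrow.

sparrow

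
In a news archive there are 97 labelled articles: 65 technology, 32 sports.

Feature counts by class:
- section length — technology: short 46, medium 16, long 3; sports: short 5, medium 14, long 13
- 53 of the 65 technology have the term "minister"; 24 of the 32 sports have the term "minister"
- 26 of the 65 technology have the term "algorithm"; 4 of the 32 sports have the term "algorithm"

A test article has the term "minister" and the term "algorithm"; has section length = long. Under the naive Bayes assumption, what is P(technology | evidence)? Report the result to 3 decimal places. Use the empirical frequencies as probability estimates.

technology: (65/97) × (3/65) × (53/65) × (26/65) ≈ 0.0100872
sports: (32/97) × (13/32) × (24/32) × (4/32) ≈ 0.0125644
P(technology | x) = 0.0100872 / 0.0226516 ≈ 0.445

0.445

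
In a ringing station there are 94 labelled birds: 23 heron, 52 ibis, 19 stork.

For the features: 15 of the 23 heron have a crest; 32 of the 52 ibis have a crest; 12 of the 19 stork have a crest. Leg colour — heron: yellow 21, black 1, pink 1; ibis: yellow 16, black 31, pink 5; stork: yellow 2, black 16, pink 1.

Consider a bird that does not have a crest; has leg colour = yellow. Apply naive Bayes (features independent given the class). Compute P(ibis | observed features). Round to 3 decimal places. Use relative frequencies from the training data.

heron: (23/94) × (8/23) × (21/23) ≈ 0.0777058
ibis: (52/94) × (20/52) × (16/52) ≈ 0.0654664
stork: (19/94) × (7/19) × (2/19) ≈ 0.00783875
P(ibis | x) = 0.0654664 / 0.15101095 ≈ 0.434

0.434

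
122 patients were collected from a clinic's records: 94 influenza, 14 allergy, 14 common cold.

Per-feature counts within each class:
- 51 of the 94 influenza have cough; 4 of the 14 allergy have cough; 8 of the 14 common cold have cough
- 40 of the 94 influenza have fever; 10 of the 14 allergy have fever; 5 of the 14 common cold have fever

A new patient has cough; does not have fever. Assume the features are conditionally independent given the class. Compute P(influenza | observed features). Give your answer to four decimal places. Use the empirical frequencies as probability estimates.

0.8234

influenza: (94/122) × (51/94) × (54/94) ≈ 0.240146
allergy: (14/122) × (4/14) × (4/14) ≈ 0.00936768
common cold: (14/122) × (8/14) × (9/14) ≈ 0.0421546
P(influenza | x) = 0.240146 / 0.29166828 ≈ 0.8234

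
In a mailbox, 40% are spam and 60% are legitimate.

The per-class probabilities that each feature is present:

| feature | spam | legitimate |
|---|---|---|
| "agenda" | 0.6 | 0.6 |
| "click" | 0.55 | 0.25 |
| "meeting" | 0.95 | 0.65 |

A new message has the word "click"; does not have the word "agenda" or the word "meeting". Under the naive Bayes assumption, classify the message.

spam: 0.4 × (1−0.6) × 0.55 × (1−0.95) = 0.0044
legitimate: 0.6 × (1−0.6) × 0.25 × (1−0.65) = 0.021
Highest score → legitimate.

legitimate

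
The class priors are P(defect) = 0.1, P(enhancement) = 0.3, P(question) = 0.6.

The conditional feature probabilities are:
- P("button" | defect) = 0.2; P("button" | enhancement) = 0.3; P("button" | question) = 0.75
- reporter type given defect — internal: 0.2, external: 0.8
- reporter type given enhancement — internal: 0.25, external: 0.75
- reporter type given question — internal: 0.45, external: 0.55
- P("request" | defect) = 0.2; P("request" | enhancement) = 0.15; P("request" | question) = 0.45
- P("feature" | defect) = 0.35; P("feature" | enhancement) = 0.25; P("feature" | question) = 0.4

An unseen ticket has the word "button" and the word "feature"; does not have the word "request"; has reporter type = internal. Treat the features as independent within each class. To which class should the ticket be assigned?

defect: 0.1 × 0.2 × 0.2 × (1−0.2) × 0.35 = 0.00112
enhancement: 0.3 × 0.3 × 0.25 × (1−0.15) × 0.25 = 0.00478125
question: 0.6 × 0.75 × 0.45 × (1−0.45) × 0.4 = 0.04455
Highest score → question.

question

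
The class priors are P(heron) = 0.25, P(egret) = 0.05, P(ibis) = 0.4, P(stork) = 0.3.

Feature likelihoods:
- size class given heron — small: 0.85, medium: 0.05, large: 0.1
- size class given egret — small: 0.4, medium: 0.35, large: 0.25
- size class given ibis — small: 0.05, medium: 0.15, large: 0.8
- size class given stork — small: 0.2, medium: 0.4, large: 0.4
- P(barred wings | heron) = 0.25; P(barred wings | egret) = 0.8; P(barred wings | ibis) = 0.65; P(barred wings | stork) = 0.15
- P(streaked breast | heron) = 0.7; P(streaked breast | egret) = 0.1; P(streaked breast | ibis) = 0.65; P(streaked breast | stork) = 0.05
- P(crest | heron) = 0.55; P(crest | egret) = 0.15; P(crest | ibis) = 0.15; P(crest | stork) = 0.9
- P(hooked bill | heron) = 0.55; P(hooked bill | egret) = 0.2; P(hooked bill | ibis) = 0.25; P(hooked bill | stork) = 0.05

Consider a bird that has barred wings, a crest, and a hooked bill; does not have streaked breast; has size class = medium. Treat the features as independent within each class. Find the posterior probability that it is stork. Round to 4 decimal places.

heron: 0.25 × 0.05 × 0.25 × (1−0.7) × 0.55 × 0.55 = 0.00028359375
egret: 0.05 × 0.35 × 0.8 × (1−0.1) × 0.15 × 0.2 = 0.000378
ibis: 0.4 × 0.15 × 0.65 × (1−0.65) × 0.15 × 0.25 = 0.000511875
stork: 0.3 × 0.4 × 0.15 × (1−0.05) × 0.9 × 0.05 = 0.0007695
P(stork | x) = 0.0007695 / 0.00194296875 ≈ 0.3960

0.3960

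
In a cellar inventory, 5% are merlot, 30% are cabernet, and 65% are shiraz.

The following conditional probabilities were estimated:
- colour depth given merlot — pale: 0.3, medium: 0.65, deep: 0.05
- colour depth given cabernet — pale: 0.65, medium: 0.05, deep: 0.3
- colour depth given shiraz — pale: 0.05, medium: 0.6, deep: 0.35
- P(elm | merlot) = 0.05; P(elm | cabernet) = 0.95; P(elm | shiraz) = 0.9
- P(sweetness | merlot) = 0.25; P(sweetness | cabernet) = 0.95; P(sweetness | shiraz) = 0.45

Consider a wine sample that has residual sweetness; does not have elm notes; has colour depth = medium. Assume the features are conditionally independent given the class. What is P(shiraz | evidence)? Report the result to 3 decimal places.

0.675

merlot: 0.05 × 0.65 × (1−0.05) × 0.25 = 0.00771875
cabernet: 0.3 × 0.05 × (1−0.95) × 0.95 = 0.0007125
shiraz: 0.65 × 0.6 × (1−0.9) × 0.45 = 0.01755
P(shiraz | x) = 0.01755 / 0.02598125 ≈ 0.675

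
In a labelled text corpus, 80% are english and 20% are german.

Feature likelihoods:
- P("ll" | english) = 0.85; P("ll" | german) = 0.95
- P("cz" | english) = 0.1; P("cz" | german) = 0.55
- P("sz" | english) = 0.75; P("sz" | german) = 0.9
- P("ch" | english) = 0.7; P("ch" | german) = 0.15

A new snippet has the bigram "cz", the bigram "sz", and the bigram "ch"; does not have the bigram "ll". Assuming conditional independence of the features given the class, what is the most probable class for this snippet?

english: 0.8 × (1−0.85) × 0.1 × 0.75 × 0.7 = 0.0063
german: 0.2 × (1−0.95) × 0.55 × 0.9 × 0.15 = 0.0007425
Highest score → english.

english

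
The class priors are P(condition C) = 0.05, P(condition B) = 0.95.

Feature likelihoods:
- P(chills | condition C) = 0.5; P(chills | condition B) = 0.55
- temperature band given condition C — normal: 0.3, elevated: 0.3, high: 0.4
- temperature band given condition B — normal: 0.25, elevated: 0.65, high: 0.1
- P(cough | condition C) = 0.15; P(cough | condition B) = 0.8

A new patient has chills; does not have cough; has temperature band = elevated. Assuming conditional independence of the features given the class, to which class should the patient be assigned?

condition B

condition C: 0.05 × 0.5 × 0.3 × (1−0.15) = 0.006375
condition B: 0.95 × 0.55 × 0.65 × (1−0.8) = 0.067925
Highest score → condition B.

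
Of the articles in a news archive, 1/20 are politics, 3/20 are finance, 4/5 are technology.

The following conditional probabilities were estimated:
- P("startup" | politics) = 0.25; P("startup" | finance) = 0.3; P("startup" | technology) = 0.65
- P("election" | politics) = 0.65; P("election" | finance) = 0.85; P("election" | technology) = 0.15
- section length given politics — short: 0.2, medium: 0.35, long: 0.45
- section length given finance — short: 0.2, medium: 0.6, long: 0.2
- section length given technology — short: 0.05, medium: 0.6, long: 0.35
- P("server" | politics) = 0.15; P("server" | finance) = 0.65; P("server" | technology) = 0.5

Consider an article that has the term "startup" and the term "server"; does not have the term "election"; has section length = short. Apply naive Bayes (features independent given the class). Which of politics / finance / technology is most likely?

politics: 0.05 × 0.25 × (1−0.65) × 0.2 × 0.15 = 0.00013125
finance: 0.15 × 0.3 × (1−0.85) × 0.2 × 0.65 = 0.0008775
technology: 0.8 × 0.65 × (1−0.15) × 0.05 × 0.5 = 0.01105
Highest score → technology.

technology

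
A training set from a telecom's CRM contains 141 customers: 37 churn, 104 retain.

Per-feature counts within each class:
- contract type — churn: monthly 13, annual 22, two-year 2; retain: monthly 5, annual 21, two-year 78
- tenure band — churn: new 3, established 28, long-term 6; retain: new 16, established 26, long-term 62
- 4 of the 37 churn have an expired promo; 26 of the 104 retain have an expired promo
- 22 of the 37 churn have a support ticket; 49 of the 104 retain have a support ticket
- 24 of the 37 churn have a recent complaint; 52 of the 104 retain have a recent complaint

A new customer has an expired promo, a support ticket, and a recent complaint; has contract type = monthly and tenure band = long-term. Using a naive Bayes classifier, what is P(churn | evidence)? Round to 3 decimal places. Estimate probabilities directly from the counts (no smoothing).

0.334

churn: (37/141) × (13/37) × (6/37) × (4/37) × (22/37) × (24/37) ≈ 0.000623394
retain: (104/141) × (5/104) × (62/104) × (26/104) × (49/104) × (52/104) ≈ 0.00124504
P(churn | x) = 0.000623394 / 0.001868434 ≈ 0.334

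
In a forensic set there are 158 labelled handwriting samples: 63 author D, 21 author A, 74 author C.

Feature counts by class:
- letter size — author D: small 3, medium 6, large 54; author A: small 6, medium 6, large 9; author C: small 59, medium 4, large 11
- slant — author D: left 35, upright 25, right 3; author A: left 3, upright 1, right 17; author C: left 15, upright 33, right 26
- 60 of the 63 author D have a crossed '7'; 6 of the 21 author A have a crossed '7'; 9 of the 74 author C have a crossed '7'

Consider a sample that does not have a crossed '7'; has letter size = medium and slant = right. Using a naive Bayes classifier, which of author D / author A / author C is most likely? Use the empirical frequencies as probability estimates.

author D: (63/158) × (6/63) × (3/63) × (3/63) ≈ 0.0000861104
author A: (21/158) × (6/21) × (17/21) × (15/21) ≈ 0.0219582
author C: (74/158) × (4/74) × (26/74) × (65/74) ≈ 0.00781315
Highest score → author A.

author A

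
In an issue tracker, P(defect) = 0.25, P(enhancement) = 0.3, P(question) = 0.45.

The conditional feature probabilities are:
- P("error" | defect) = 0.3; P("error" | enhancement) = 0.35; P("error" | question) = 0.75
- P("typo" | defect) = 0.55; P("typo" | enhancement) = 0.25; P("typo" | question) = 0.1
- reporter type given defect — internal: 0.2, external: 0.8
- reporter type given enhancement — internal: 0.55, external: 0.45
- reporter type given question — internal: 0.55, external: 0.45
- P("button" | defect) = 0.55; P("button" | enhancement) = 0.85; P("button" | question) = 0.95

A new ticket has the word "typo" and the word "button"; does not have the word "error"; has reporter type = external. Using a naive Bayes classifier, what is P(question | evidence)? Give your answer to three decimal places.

defect: 0.25 × (1−0.3) × 0.55 × 0.8 × 0.55 = 0.04235
enhancement: 0.3 × (1−0.35) × 0.25 × 0.45 × 0.85 = 0.018646875
question: 0.45 × (1−0.75) × 0.1 × 0.45 × 0.95 = 0.004809375
P(question | x) = 0.004809375 / 0.06580625 ≈ 0.073

0.073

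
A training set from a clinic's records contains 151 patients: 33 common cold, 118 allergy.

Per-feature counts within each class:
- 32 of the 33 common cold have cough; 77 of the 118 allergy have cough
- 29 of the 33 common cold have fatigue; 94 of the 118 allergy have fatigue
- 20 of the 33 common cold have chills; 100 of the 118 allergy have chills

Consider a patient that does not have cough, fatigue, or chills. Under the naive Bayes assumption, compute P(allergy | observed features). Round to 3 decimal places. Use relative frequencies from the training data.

common cold: (33/151) × (1/33) × (4/33) × (13/33) ≈ 0.000316227
allergy: (118/151) × (41/118) × (24/118) × (18/118) ≈ 0.00842416
P(allergy | x) = 0.00842416 / 0.008740387 ≈ 0.964

0.964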